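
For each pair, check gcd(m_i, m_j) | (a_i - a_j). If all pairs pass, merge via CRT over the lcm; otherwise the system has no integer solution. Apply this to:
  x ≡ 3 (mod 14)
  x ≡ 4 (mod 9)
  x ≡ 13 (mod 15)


Moduli 14, 9, 15 are not pairwise coprime, so CRT works modulo lcm(m_i) when all pairwise compatibility conditions hold.
Pairwise compatibility: gcd(m_i, m_j) must divide a_i - a_j for every pair.
Merge one congruence at a time:
  Start: x ≡ 3 (mod 14).
  Combine with x ≡ 4 (mod 9): gcd(14, 9) = 1; 4 - 3 = 1, which IS divisible by 1, so compatible.
    Write x = 3 + 14·t and substitute into x ≡ 4 (mod 9): 14·t ≡ 4 − 3 = 1 (mod 9).
    Reduce coefficients mod 9: 5·t ≡ 1 (mod 9).
    The inverse of 5 mod 9 is 2 (since 5·2 = 10 = 1·9 + 1), so t ≡ 2·1 = 2 ≡ 2 (mod 9).
    Then x = 3 + 14·2 = 31, valid modulo lcm(14, 9) = 126: x ≡ 31 (mod 126).
  Combine with x ≡ 13 (mod 15): gcd(126, 15) = 3; 13 - 31 = -18, which IS divisible by 3, so compatible.
    Write x = 31 + 126·t and substitute into x ≡ 13 (mod 15): 126·t ≡ 13 − 31 = -18 (mod 15).
    Divide the congruence (and modulus) by g = 3: 42·t ≡ -6 (mod 5).
    Reduce coefficients mod 5: 2·t ≡ 4 (mod 5).
    The inverse of 2 mod 5 is 3 (since 2·3 = 6 = 1·5 + 1), so t ≡ 3·4 = 12 ≡ 2 (mod 5).
    Then x = 31 + 126·2 = 283, valid modulo lcm(126, 15) = 630: x ≡ 283 (mod 630).
Verify: 283 mod 14 = 3, 283 mod 9 = 4, 283 mod 15 = 13.

x ≡ 283 (mod 630).


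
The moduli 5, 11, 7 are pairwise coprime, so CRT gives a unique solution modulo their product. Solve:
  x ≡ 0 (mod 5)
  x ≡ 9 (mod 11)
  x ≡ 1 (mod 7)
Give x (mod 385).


Moduli 5, 11, 7 are pairwise coprime; by CRT there is a unique solution modulo M = 5 · 11 · 7 = 385.
Solve pairwise, accumulating the modulus:
  Start with x ≡ 0 (mod 5).
  Combine with x ≡ 9 (mod 11): since gcd(5, 11) = 1, we get a unique residue mod 55.
    Write x = 0 + 5·t and substitute into x ≡ 9 (mod 11): 5·t ≡ 9 − 0 = 9 (mod 11).
    The inverse of 5 mod 11 is 9 (since 5·9 = 45 = 4·11 + 1), so t ≡ 9·9 = 81 ≡ 4 (mod 11).
    Then x = 0 + 5·4 = 20, valid modulo lcm(5, 11) = 55: x ≡ 20 (mod 55).
  Combine with x ≡ 1 (mod 7): since gcd(55, 7) = 1, we get a unique residue mod 385.
    Write x = 20 + 55·t and substitute into x ≡ 1 (mod 7): 55·t ≡ 1 − 20 = -19 (mod 7).
    Reduce coefficients mod 7: 6·t ≡ 2 (mod 7).
    The inverse of 6 mod 7 is 6 (since 6·6 = 36 = 5·7 + 1), so t ≡ 6·2 = 12 ≡ 5 (mod 7).
    Then x = 20 + 55·5 = 295, valid modulo lcm(55, 7) = 385: x ≡ 295 (mod 385).
Verify: 295 mod 5 = 0 ✓, 295 mod 11 = 9 ✓, 295 mod 7 = 1 ✓.

x ≡ 295 (mod 385).


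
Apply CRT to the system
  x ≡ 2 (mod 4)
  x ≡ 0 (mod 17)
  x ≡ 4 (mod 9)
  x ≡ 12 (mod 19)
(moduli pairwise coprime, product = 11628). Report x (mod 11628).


Product of moduli M = 4 · 17 · 9 · 19 = 11628.
Merge one congruence at a time:
  Start: x ≡ 2 (mod 4).
  Combine with x ≡ 0 (mod 17); new modulus lcm = 68.
    Write x = 2 + 4·t and substitute into x ≡ 0 (mod 17): 4·t ≡ 0 − 2 = -2 (mod 17).
    Reduce coefficients mod 17: 4·t ≡ 15 (mod 17).
    The inverse of 4 mod 17 is 13 (since 4·13 = 52 = 3·17 + 1), so t ≡ 13·15 = 195 ≡ 8 (mod 17).
    Then x = 2 + 4·8 = 34, valid modulo lcm(4, 17) = 68: x ≡ 34 (mod 68).
  Combine with x ≡ 4 (mod 9); new modulus lcm = 612.
    Write x = 34 + 68·t and substitute into x ≡ 4 (mod 9): 68·t ≡ 4 − 34 = -30 (mod 9).
    Reduce coefficients mod 9: 5·t ≡ 6 (mod 9).
    The inverse of 5 mod 9 is 2 (since 5·2 = 10 = 1·9 + 1), so t ≡ 2·6 = 12 ≡ 3 (mod 9).
    Then x = 34 + 68·3 = 238, valid modulo lcm(68, 9) = 612: x ≡ 238 (mod 612).
  Combine with x ≡ 12 (mod 19); new modulus lcm = 11628.
    Write x = 238 + 612·t and substitute into x ≡ 12 (mod 19): 612·t ≡ 12 − 238 = -226 (mod 19).
    Reduce coefficients mod 19: 4·t ≡ 2 (mod 19).
    The inverse of 4 mod 19 is 5 (since 4·5 = 20 = 1·19 + 1), so t ≡ 5·2 = 10 ≡ 10 (mod 19).
    Then x = 238 + 612·10 = 6358, valid modulo lcm(612, 19) = 11628: x ≡ 6358 (mod 11628).
Verify against each original: 6358 mod 4 = 2, 6358 mod 17 = 0, 6358 mod 9 = 4, 6358 mod 19 = 12.

x ≡ 6358 (mod 11628).


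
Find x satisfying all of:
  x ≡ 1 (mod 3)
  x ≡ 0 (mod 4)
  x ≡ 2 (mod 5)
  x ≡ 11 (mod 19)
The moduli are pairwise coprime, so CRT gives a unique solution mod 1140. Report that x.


Product of moduli M = 3 · 4 · 5 · 19 = 1140.
Merge one congruence at a time:
  Start: x ≡ 1 (mod 3).
  Combine with x ≡ 0 (mod 4); new modulus lcm = 12.
    Write x = 1 + 3·t and substitute into x ≡ 0 (mod 4): 3·t ≡ 0 − 1 = -1 (mod 4).
    Reduce coefficients mod 4: 3·t ≡ 3 (mod 4).
    The inverse of 3 mod 4 is 3 (since 3·3 = 9 = 2·4 + 1), so t ≡ 3·3 = 9 ≡ 1 (mod 4).
    Then x = 1 + 3·1 = 4, valid modulo lcm(3, 4) = 12: x ≡ 4 (mod 12).
  Combine with x ≡ 2 (mod 5); new modulus lcm = 60.
    Write x = 4 + 12·t and substitute into x ≡ 2 (mod 5): 12·t ≡ 2 − 4 = -2 (mod 5).
    Reduce coefficients mod 5: 2·t ≡ 3 (mod 5).
    The inverse of 2 mod 5 is 3 (since 2·3 = 6 = 1·5 + 1), so t ≡ 3·3 = 9 ≡ 4 (mod 5).
    Then x = 4 + 12·4 = 52, valid modulo lcm(12, 5) = 60: x ≡ 52 (mod 60).
  Combine with x ≡ 11 (mod 19); new modulus lcm = 1140.
    Write x = 52 + 60·t and substitute into x ≡ 11 (mod 19): 60·t ≡ 11 − 52 = -41 (mod 19).
    Reduce coefficients mod 19: 3·t ≡ 16 (mod 19).
    The inverse of 3 mod 19 is 13 (since 3·13 = 39 = 2·19 + 1), so t ≡ 13·16 = 208 ≡ 18 (mod 19).
    Then x = 52 + 60·18 = 1132, valid modulo lcm(60, 19) = 1140: x ≡ 1132 (mod 1140).
Verify against each original: 1132 mod 3 = 1, 1132 mod 4 = 0, 1132 mod 5 = 2, 1132 mod 19 = 11.

x ≡ 1132 (mod 1140).


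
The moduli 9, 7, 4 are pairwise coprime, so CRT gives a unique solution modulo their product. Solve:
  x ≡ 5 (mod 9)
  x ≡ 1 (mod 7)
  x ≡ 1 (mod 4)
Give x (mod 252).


Moduli 9, 7, 4 are pairwise coprime; by CRT there is a unique solution modulo M = 9 · 7 · 4 = 252.
Solve pairwise, accumulating the modulus:
  Start with x ≡ 5 (mod 9).
  Combine with x ≡ 1 (mod 7): since gcd(9, 7) = 1, we get a unique residue mod 63.
    Write x = 5 + 9·t and substitute into x ≡ 1 (mod 7): 9·t ≡ 1 − 5 = -4 (mod 7).
    Reduce coefficients mod 7: 2·t ≡ 3 (mod 7).
    The inverse of 2 mod 7 is 4 (since 2·4 = 8 = 1·7 + 1), so t ≡ 4·3 = 12 ≡ 5 (mod 7).
    Then x = 5 + 9·5 = 50, valid modulo lcm(9, 7) = 63: x ≡ 50 (mod 63).
  Combine with x ≡ 1 (mod 4): since gcd(63, 4) = 1, we get a unique residue mod 252.
    Write x = 50 + 63·t and substitute into x ≡ 1 (mod 4): 63·t ≡ 1 − 50 = -49 (mod 4).
    Reduce coefficients mod 4: 3·t ≡ 3 (mod 4).
    The inverse of 3 mod 4 is 3 (since 3·3 = 9 = 2·4 + 1), so t ≡ 3·3 = 9 ≡ 1 (mod 4).
    Then x = 50 + 63·1 = 113, valid modulo lcm(63, 4) = 252: x ≡ 113 (mod 252).
Verify: 113 mod 9 = 5 ✓, 113 mod 7 = 1 ✓, 113 mod 4 = 1 ✓.

x ≡ 113 (mod 252).


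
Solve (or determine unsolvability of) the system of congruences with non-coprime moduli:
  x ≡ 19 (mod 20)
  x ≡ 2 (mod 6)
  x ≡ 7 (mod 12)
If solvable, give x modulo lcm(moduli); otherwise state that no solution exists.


Moduli 20, 6, 12 are not pairwise coprime, so CRT works modulo lcm(m_i) when all pairwise compatibility conditions hold.
Pairwise compatibility: gcd(m_i, m_j) must divide a_i - a_j for every pair.
Merge one congruence at a time:
  Start: x ≡ 19 (mod 20).
  Combine with x ≡ 2 (mod 6): gcd(20, 6) = 2, and 2 - 19 = -17 is NOT divisible by 2.
    ⇒ system is inconsistent (no integer solution).

No solution (the system is inconsistent).


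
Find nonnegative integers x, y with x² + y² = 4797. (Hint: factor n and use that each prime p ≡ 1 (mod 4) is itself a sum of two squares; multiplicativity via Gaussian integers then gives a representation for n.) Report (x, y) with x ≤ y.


Step 1: Factor n = 4797 = 3^2 · 13 · 41.
Step 2: Check the mod-4 condition on each prime factor: 3 ≡ 3 (mod 4), exponent 2 (must be even); 13 ≡ 1 (mod 4), exponent 1; 41 ≡ 1 (mod 4), exponent 1.
All primes ≡ 3 (mod 4) appear to even exponent (or don't appear), so by the two-squares theorem n IS expressible as a sum of two squares.
Step 3: Build a representation. Group n = k² · m with k = 3 and m = 13 · 41 = 533 (a product of primes ≡ 1 (mod 4)); a representation of m scales to one of n via (k·x)² + (k·y)² = k²(x² + y²). Each prime p ≡ 1 (mod 4) is itself a sum of two squares; find a² by testing p − a² for a perfect square:
  13: 13 − 1² = 12, 13 − 2² = 9 = 3² ⇒ 13 = 2² + 3².
  41: 41 − 1² = 40, 41 − 2² = 37, 41 − 3² = 32, 41 − 4² = 25 = 5² ⇒ 41 = 4² + 5².
  Combine using the Brahmagupta–Fibonacci identity (a² + b²)(c² + d²) = (ac − bd)² + (ad + bc)² = (ac + bd)² + (ad − bc)²:
  13 · 41 = 533: from (2² + 3²)(4² + 5²), take (2·4 − 3·5, 2·5 + 3·4) = (8 − 15, 10 + 12) = (-7, 22); dropping signs (only squares matter) gives (7, 22); check 7² + 22² = 49 + 484 = 533 ✓.
  Scale by k = 3: (3·7, 3·22) = (21, 66).
Step 4: Order so x ≤ y and verify: 21² + 66² = 441 + 4356 = 4797 = n. ✓

n = 4797 = 21² + 66² (one valid representation with x ≤ y).


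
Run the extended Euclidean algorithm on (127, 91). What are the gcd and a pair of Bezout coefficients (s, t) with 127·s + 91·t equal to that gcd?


Euclidean algorithm on (127, 91) — divide until remainder is 0:
  127 = 1 · 91 + 36
  91 = 2 · 36 + 19
  36 = 1 · 19 + 17
  19 = 1 · 17 + 2
  17 = 8 · 2 + 1
  2 = 2 · 1 + 0
gcd(127, 91) = 1.
Track Bezout coefficients alongside the remainders: start with r₀ = 127 = a·1 + b·0 (s = 1, t = 0) and r₁ = 91 = a·0 + b·1 (s = 0, t = 1); each new remainder r_{k+1} = r_{k-1} − q_k·r_k inherits s_{k+1} = s_{k-1} − q_k·s_k, t_{k+1} = t_{k-1} − q_k·t_k, so r_k = a·s_k + b·t_k at every step:
  q = 1: r = 36, s = 1 − 1·0 = 1, t = 0 − 1·1 = -1  (check: 127·1 + 91·(-1) = 36)
  q = 2: r = 19, s = 0 − 2·1 = -2, t = 1 − 2·(-1) = 3  (check: 127·(-2) + 91·3 = 19)
  q = 1: r = 17, s = 1 − 1·(-2) = 3, t = -1 − 1·3 = -4  (check: 127·3 + 91·(-4) = 17)
  q = 1: r = 2, s = -2 − 1·3 = -5, t = 3 − 1·(-4) = 7  (check: 127·(-5) + 91·7 = 2)
  q = 8: r = 1, s = 3 − 8·(-5) = 43, t = -4 − 8·7 = -60  (check: 127·43 + 91·(-60) = 1)
The row with r = 1 (the gcd) gives the Bezout coefficients s = 43, t = -60.
Result: 127 · (43) + 91 · (-60) = 1.

gcd(127, 91) = 1; s = 43, t = -60 (check: 127·43 + 91·(-60) = 1).


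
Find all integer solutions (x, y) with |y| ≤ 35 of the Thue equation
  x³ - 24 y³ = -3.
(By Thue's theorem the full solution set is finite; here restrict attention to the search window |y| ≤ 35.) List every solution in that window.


The equation is x³ - 24y³ = -3. For fixed y, x³ = 24·y³ − 3, so a solution requires the RHS to be a perfect cube.
Strategy: iterate y from -35 to 35, compute RHS = 24·y³ − 3, and check whether it is a (positive or negative) perfect cube.
Check small values of y:
  y = 0: RHS = -3 is not a perfect cube.
  y = 1: RHS = 21 is not a perfect cube.
  y = -1: RHS = -27 = (-3)³ ⇒ x = -3 works.
  y = 2: RHS = 189 is not a perfect cube.
  y = -2: RHS = -195 is not a perfect cube.
  y = 3: RHS = 645 is not a perfect cube.
  y = -3: RHS = -651 is not a perfect cube.
Continuing the search up to |y| = 35 finds no further solutions beyond those listed.
Collected solutions: (-3, -1).

Solutions (with |y| ≤ 35): (-3, -1).


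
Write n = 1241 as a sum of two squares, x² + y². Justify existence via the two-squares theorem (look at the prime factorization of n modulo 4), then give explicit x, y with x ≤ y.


Step 1: Factor n = 1241 = 17 · 73.
Step 2: Check the mod-4 condition on each prime factor: 17 ≡ 1 (mod 4), exponent 1; 73 ≡ 1 (mod 4), exponent 1.
All primes ≡ 3 (mod 4) appear to even exponent (or don't appear), so by the two-squares theorem n IS expressible as a sum of two squares.
Step 3: Build a representation. Here n = 17 · 73 is a product of primes ≡ 1 (mod 4). Each prime p ≡ 1 (mod 4) is itself a sum of two squares; find a² by testing p − a² for a perfect square:
  17: 17 − 1² = 16 = 4² ⇒ 17 = 1² + 4².
  73: 73 − 1² = 72, 73 − 2² = 69, 73 − 3² = 64 = 8² ⇒ 73 = 3² + 8².
  Combine using the Brahmagupta–Fibonacci identity (a² + b²)(c² + d²) = (ac − bd)² + (ad + bc)² = (ac + bd)² + (ad − bc)²:
  17 · 73 = 1241: from (1² + 4²)(3² + 8²), take (1·3 − 4·8, 1·8 + 4·3) = (3 − 32, 8 + 12) = (-29, 20); dropping signs (only squares matter) gives (29, 20); check 29² + 20² = 841 + 400 = 1241 ✓.
Step 4: Order so x ≤ y and verify: 20² + 29² = 400 + 841 = 1241 = n. ✓

n = 1241 = 20² + 29² (one valid representation with x ≤ y).


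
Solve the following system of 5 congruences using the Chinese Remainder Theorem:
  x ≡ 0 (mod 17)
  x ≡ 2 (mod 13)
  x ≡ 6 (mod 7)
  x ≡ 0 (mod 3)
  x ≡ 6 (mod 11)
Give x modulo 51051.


Product of moduli M = 17 · 13 · 7 · 3 · 11 = 51051.
Merge one congruence at a time:
  Start: x ≡ 0 (mod 17).
  Combine with x ≡ 2 (mod 13); new modulus lcm = 221.
    Write x = 0 + 17·t and substitute into x ≡ 2 (mod 13): 17·t ≡ 2 − 0 = 2 (mod 13).
    Reduce coefficients mod 13: 4·t ≡ 2 (mod 13).
    The inverse of 4 mod 13 is 10 (since 4·10 = 40 = 3·13 + 1), so t ≡ 10·2 = 20 ≡ 7 (mod 13).
    Then x = 0 + 17·7 = 119, valid modulo lcm(17, 13) = 221: x ≡ 119 (mod 221).
  Combine with x ≡ 6 (mod 7); new modulus lcm = 1547.
    Write x = 119 + 221·t and substitute into x ≡ 6 (mod 7): 221·t ≡ 6 − 119 = -113 (mod 7).
    Reduce coefficients mod 7: 4·t ≡ 6 (mod 7).
    The inverse of 4 mod 7 is 2 (since 4·2 = 8 = 1·7 + 1), so t ≡ 2·6 = 12 ≡ 5 (mod 7).
    Then x = 119 + 221·5 = 1224, valid modulo lcm(221, 7) = 1547: x ≡ 1224 (mod 1547).
  Combine with x ≡ 0 (mod 3); new modulus lcm = 4641.
    Write x = 1224 + 1547·t and substitute into x ≡ 0 (mod 3): 1547·t ≡ 0 − 1224 = -1224 (mod 3).
    Reduce coefficients mod 3: 2·t ≡ 0 (mod 3).
    The inverse of 2 mod 3 is 2 (since 2·2 = 4 = 1·3 + 1), so t ≡ 2·0 = 0 ≡ 0 (mod 3).
    Then x = 1224 + 1547·0 = 1224, valid modulo lcm(1547, 3) = 4641: x ≡ 1224 (mod 4641).
  Combine with x ≡ 6 (mod 11); new modulus lcm = 51051.
    Write x = 1224 + 4641·t and substitute into x ≡ 6 (mod 11): 4641·t ≡ 6 − 1224 = -1218 (mod 11).
    Reduce coefficients mod 11: 10·t ≡ 3 (mod 11).
    The inverse of 10 mod 11 is 10 (since 10·10 = 100 = 9·11 + 1), so t ≡ 10·3 = 30 ≡ 8 (mod 11).
    Then x = 1224 + 4641·8 = 38352, valid modulo lcm(4641, 11) = 51051: x ≡ 38352 (mod 51051).
Verify against each original: 38352 mod 17 = 0, 38352 mod 13 = 2, 38352 mod 7 = 6, 38352 mod 3 = 0, 38352 mod 11 = 6.

x ≡ 38352 (mod 51051).


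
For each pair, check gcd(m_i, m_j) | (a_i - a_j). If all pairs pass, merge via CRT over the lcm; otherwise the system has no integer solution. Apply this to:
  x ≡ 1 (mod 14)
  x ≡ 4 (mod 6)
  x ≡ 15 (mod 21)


Moduli 14, 6, 21 are not pairwise coprime, so CRT works modulo lcm(m_i) when all pairwise compatibility conditions hold.
Pairwise compatibility: gcd(m_i, m_j) must divide a_i - a_j for every pair.
Merge one congruence at a time:
  Start: x ≡ 1 (mod 14).
  Combine with x ≡ 4 (mod 6): gcd(14, 6) = 2, and 4 - 1 = 3 is NOT divisible by 2.
    ⇒ system is inconsistent (no integer solution).

No solution (the system is inconsistent).


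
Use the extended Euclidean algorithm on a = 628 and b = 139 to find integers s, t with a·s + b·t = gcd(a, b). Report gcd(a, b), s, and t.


Euclidean algorithm on (628, 139) — divide until remainder is 0:
  628 = 4 · 139 + 72
  139 = 1 · 72 + 67
  72 = 1 · 67 + 5
  67 = 13 · 5 + 2
  5 = 2 · 2 + 1
  2 = 2 · 1 + 0
gcd(628, 139) = 1.
Track Bezout coefficients alongside the remainders: start with r₀ = 628 = a·1 + b·0 (s = 1, t = 0) and r₁ = 139 = a·0 + b·1 (s = 0, t = 1); each new remainder r_{k+1} = r_{k-1} − q_k·r_k inherits s_{k+1} = s_{k-1} − q_k·s_k, t_{k+1} = t_{k-1} − q_k·t_k, so r_k = a·s_k + b·t_k at every step:
  q = 4: r = 72, s = 1 − 4·0 = 1, t = 0 − 4·1 = -4  (check: 628·1 + 139·(-4) = 72)
  q = 1: r = 67, s = 0 − 1·1 = -1, t = 1 − 1·(-4) = 5  (check: 628·(-1) + 139·5 = 67)
  q = 1: r = 5, s = 1 − 1·(-1) = 2, t = -4 − 1·5 = -9  (check: 628·2 + 139·(-9) = 5)
  q = 13: r = 2, s = -1 − 13·2 = -27, t = 5 − 13·(-9) = 122  (check: 628·(-27) + 139·122 = 2)
  q = 2: r = 1, s = 2 − 2·(-27) = 56, t = -9 − 2·122 = -253  (check: 628·56 + 139·(-253) = 1)
The row with r = 1 (the gcd) gives the Bezout coefficients s = 56, t = -253.
Result: 628 · (56) + 139 · (-253) = 1.

gcd(628, 139) = 1; s = 56, t = -253 (check: 628·56 + 139·(-253) = 1).


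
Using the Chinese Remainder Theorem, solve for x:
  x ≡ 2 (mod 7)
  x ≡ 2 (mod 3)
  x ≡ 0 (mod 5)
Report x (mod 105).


Moduli 7, 3, 5 are pairwise coprime; by CRT there is a unique solution modulo M = 7 · 3 · 5 = 105.
Solve pairwise, accumulating the modulus:
  Start with x ≡ 2 (mod 7).
  Combine with x ≡ 2 (mod 3): since gcd(7, 3) = 1, we get a unique residue mod 21.
    Write x = 2 + 7·t and substitute into x ≡ 2 (mod 3): 7·t ≡ 2 − 2 = 0 (mod 3).
    Reduce coefficients mod 3: 1·t ≡ 0 (mod 3).
    So t ≡ 0 (mod 3).
    Then x = 2 + 7·0 = 2, valid modulo lcm(7, 3) = 21: x ≡ 2 (mod 21).
  Combine with x ≡ 0 (mod 5): since gcd(21, 5) = 1, we get a unique residue mod 105.
    Write x = 2 + 21·t and substitute into x ≡ 0 (mod 5): 21·t ≡ 0 − 2 = -2 (mod 5).
    Reduce coefficients mod 5: 1·t ≡ 3 (mod 5).
    So t ≡ 3 (mod 5).
    Then x = 2 + 21·3 = 65, valid modulo lcm(21, 5) = 105: x ≡ 65 (mod 105).
Verify: 65 mod 7 = 2 ✓, 65 mod 3 = 2 ✓, 65 mod 5 = 0 ✓.

x ≡ 65 (mod 105).


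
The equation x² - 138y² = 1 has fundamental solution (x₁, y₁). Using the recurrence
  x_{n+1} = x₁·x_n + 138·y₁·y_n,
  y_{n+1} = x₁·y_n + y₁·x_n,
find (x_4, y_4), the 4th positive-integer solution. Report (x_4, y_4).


Step 1: Find the fundamental solution (x₁, y₁) of x² - 138y² = 1.
  Expand √138 as a continued fraction. a₀ = ⌊√138⌋ = 11; iterate m_{k+1} = d_k·a_k − m_k, d_{k+1} = (138 − m_{k+1}²)/d_k, a_{k+1} = ⌊(a₀ + m_{k+1})/d_{k+1}⌋ (starting m₀ = 0, d₀ = 1), with convergents p_k = a_k·p_{k-1} + p_{k-2}, q_k = a_k·q_{k-1} + q_{k-2} (p₋₁ = 1, q₋₁ = 0):
  k = 0: a₀ = 11; p₀/q₀ = 11/1; p₀² − 138·q₀² = 121 − 138 = -17.
  k = 1: m = 11, d = 17, a = ⌊(11 + 11)/17⌋ = 1; p/q = (1·11 + 1)/(1·1 + 0) = 12/1; p² − 138·q² = 144 − 138 = 6.
  k = 2: m = 6, d = 6, a = ⌊(11 + 6)/6⌋ = 2; p/q = (2·12 + 11)/(2·1 + 1) = 35/3; p² − 138·q² = 1225 − 1242 = -17.
  k = 3: m = 6, d = 17, a = ⌊(11 + 6)/17⌋ = 1; p/q = (1·35 + 12)/(1·3 + 1) = 47/4; p² − 138·q² = 2209 − 2208 = 1.
  The first convergent with p² − 138·q² = 1 gives the fundamental solution (x₁, y₁) = (47, 4).
Step 2: Apply the recurrence (x_{n+1}, y_{n+1}) = (x₁x_n + 138y₁y_n, x₁y_n + y₁x_n) repeatedly.
  From (x_1, y_1) = (47, 4): x_2 = 47·47 + 138·4·4 = 4417; y_2 = 47·4 + 4·47 = 376.
  From (x_2, y_2) = (4417, 376): x_3 = 47·4417 + 138·4·376 = 415151; y_3 = 47·376 + 4·4417 = 35340.
  From (x_3, y_3) = (415151, 35340): x_4 = 47·415151 + 138·4·35340 = 39019777; y_4 = 47·35340 + 4·415151 = 3321584.
Step 3: Verify x_4² - 138·y_4² = 1522542997129729 - 1522542997129728 = 1 (should be 1). ✓

(x_1, y_1) = (47, 4); (x_4, y_4) = (39019777, 3321584).


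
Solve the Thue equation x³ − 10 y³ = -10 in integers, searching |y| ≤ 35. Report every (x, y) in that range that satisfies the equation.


The equation is x³ - 10y³ = -10. For fixed y, x³ = 10·y³ − 10, so a solution requires the RHS to be a perfect cube.
Strategy: iterate y from -35 to 35, compute RHS = 10·y³ − 10, and check whether it is a (positive or negative) perfect cube.
Check small values of y:
  y = 0: RHS = -10 is not a perfect cube.
  y = 1: RHS = 0 = (0)³ ⇒ x = 0 works.
  y = -1: RHS = -20 is not a perfect cube.
  y = 2: RHS = 70 is not a perfect cube.
  y = -2: RHS = -90 is not a perfect cube.
  y = 3: RHS = 260 is not a perfect cube.
  y = -3: RHS = -280 is not a perfect cube.
Continuing the search up to |y| = 35 finds no further solutions beyond those listed.
Collected solutions: (0, 1).

Solutions (with |y| ≤ 35): (0, 1).


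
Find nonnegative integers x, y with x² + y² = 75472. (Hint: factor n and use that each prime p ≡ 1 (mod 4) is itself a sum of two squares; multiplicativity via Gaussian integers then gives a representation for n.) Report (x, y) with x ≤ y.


Step 1: Factor n = 75472 = 2^4 · 53 · 89.
Step 2: Check the mod-4 condition on each prime factor: 2 = 2 (special); 53 ≡ 1 (mod 4), exponent 1; 89 ≡ 1 (mod 4), exponent 1.
All primes ≡ 3 (mod 4) appear to even exponent (or don't appear), so by the two-squares theorem n IS expressible as a sum of two squares.
Step 3: Build a representation. Group n = k² · m with k = 4 and m = 53 · 89 = 4717 (a product of primes ≡ 1 (mod 4)); a representation of m scales to one of n via (k·x)² + (k·y)² = k²(x² + y²). Each prime p ≡ 1 (mod 4) is itself a sum of two squares; find a² by testing p − a² for a perfect square:
  53: 53 − 1² = 52, 53 − 2² = 49 = 7² ⇒ 53 = 2² + 7².
  89: 89 − 1² = 88, 89 − 2² = 85, 89 − 3² = 80, 89 − 4² = 73, 89 − 5² = 64 = 8² ⇒ 89 = 5² + 8².
  Combine using the Brahmagupta–Fibonacci identity (a² + b²)(c² + d²) = (ac − bd)² + (ad + bc)² = (ac + bd)² + (ad − bc)²:
  53 · 89 = 4717: from (2² + 7²)(5² + 8²), take (2·5 − 7·8, 2·8 + 7·5) = (10 − 56, 16 + 35) = (-46, 51); dropping signs (only squares matter) gives (46, 51); check 46² + 51² = 2116 + 2601 = 4717 ✓.
  Scale by k = 4: (4·46, 4·51) = (184, 204).
Step 4: Order so x ≤ y and verify: 184² + 204² = 33856 + 41616 = 75472 = n. ✓

n = 75472 = 184² + 204² (one valid representation with x ≤ y).


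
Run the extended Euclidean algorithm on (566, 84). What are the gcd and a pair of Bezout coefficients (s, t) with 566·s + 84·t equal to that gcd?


Euclidean algorithm on (566, 84) — divide until remainder is 0:
  566 = 6 · 84 + 62
  84 = 1 · 62 + 22
  62 = 2 · 22 + 18
  22 = 1 · 18 + 4
  18 = 4 · 4 + 2
  4 = 2 · 2 + 0
gcd(566, 84) = 2.
Track Bezout coefficients alongside the remainders: start with r₀ = 566 = a·1 + b·0 (s = 1, t = 0) and r₁ = 84 = a·0 + b·1 (s = 0, t = 1); each new remainder r_{k+1} = r_{k-1} − q_k·r_k inherits s_{k+1} = s_{k-1} − q_k·s_k, t_{k+1} = t_{k-1} − q_k·t_k, so r_k = a·s_k + b·t_k at every step:
  q = 6: r = 62, s = 1 − 6·0 = 1, t = 0 − 6·1 = -6  (check: 566·1 + 84·(-6) = 62)
  q = 1: r = 22, s = 0 − 1·1 = -1, t = 1 − 1·(-6) = 7  (check: 566·(-1) + 84·7 = 22)
  q = 2: r = 18, s = 1 − 2·(-1) = 3, t = -6 − 2·7 = -20  (check: 566·3 + 84·(-20) = 18)
  q = 1: r = 4, s = -1 − 1·3 = -4, t = 7 − 1·(-20) = 27  (check: 566·(-4) + 84·27 = 4)
  q = 4: r = 2, s = 3 − 4·(-4) = 19, t = -20 − 4·27 = -128  (check: 566·19 + 84·(-128) = 2)
The row with r = 2 (the gcd) gives the Bezout coefficients s = 19, t = -128.
Result: 566 · (19) + 84 · (-128) = 2.

gcd(566, 84) = 2; s = 19, t = -128 (check: 566·19 + 84·(-128) = 2).


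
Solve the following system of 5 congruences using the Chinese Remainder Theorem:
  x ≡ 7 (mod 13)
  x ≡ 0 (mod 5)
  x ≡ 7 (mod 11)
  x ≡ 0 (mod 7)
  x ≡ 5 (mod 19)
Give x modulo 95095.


Product of moduli M = 13 · 5 · 11 · 7 · 19 = 95095.
Merge one congruence at a time:
  Start: x ≡ 7 (mod 13).
  Combine with x ≡ 0 (mod 5); new modulus lcm = 65.
    Write x = 7 + 13·t and substitute into x ≡ 0 (mod 5): 13·t ≡ 0 − 7 = -7 (mod 5).
    Reduce coefficients mod 5: 3·t ≡ 3 (mod 5).
    The inverse of 3 mod 5 is 2 (since 3·2 = 6 = 1·5 + 1), so t ≡ 2·3 = 6 ≡ 1 (mod 5).
    Then x = 7 + 13·1 = 20, valid modulo lcm(13, 5) = 65: x ≡ 20 (mod 65).
  Combine with x ≡ 7 (mod 11); new modulus lcm = 715.
    Write x = 20 + 65·t and substitute into x ≡ 7 (mod 11): 65·t ≡ 7 − 20 = -13 (mod 11).
    Reduce coefficients mod 11: 10·t ≡ 9 (mod 11).
    The inverse of 10 mod 11 is 10 (since 10·10 = 100 = 9·11 + 1), so t ≡ 10·9 = 90 ≡ 2 (mod 11).
    Then x = 20 + 65·2 = 150, valid modulo lcm(65, 11) = 715: x ≡ 150 (mod 715).
  Combine with x ≡ 0 (mod 7); new modulus lcm = 5005.
    Write x = 150 + 715·t and substitute into x ≡ 0 (mod 7): 715·t ≡ 0 − 150 = -150 (mod 7).
    Reduce coefficients mod 7: 1·t ≡ 4 (mod 7).
    So t ≡ 4 (mod 7).
    Then x = 150 + 715·4 = 3010, valid modulo lcm(715, 7) = 5005: x ≡ 3010 (mod 5005).
  Combine with x ≡ 5 (mod 19); new modulus lcm = 95095.
    Write x = 3010 + 5005·t and substitute into x ≡ 5 (mod 19): 5005·t ≡ 5 − 3010 = -3005 (mod 19).
    Reduce coefficients mod 19: 8·t ≡ 16 (mod 19).
    The inverse of 8 mod 19 is 12 (since 8·12 = 96 = 5·19 + 1), so t ≡ 12·16 = 192 ≡ 2 (mod 19).
    Then x = 3010 + 5005·2 = 13020, valid modulo lcm(5005, 19) = 95095: x ≡ 13020 (mod 95095).
Verify against each original: 13020 mod 13 = 7, 13020 mod 5 = 0, 13020 mod 11 = 7, 13020 mod 7 = 0, 13020 mod 19 = 5.

x ≡ 13020 (mod 95095).


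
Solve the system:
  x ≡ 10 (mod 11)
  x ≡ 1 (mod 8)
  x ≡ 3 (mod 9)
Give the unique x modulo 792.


Moduli 11, 8, 9 are pairwise coprime; by CRT there is a unique solution modulo M = 11 · 8 · 9 = 792.
Solve pairwise, accumulating the modulus:
  Start with x ≡ 10 (mod 11).
  Combine with x ≡ 1 (mod 8): since gcd(11, 8) = 1, we get a unique residue mod 88.
    Write x = 10 + 11·t and substitute into x ≡ 1 (mod 8): 11·t ≡ 1 − 10 = -9 (mod 8).
    Reduce coefficients mod 8: 3·t ≡ 7 (mod 8).
    The inverse of 3 mod 8 is 3 (since 3·3 = 9 = 1·8 + 1), so t ≡ 3·7 = 21 ≡ 5 (mod 8).
    Then x = 10 + 11·5 = 65, valid modulo lcm(11, 8) = 88: x ≡ 65 (mod 88).
  Combine with x ≡ 3 (mod 9): since gcd(88, 9) = 1, we get a unique residue mod 792.
    Write x = 65 + 88·t and substitute into x ≡ 3 (mod 9): 88·t ≡ 3 − 65 = -62 (mod 9).
    Reduce coefficients mod 9: 7·t ≡ 1 (mod 9).
    The inverse of 7 mod 9 is 4 (since 7·4 = 28 = 3·9 + 1), so t ≡ 4·1 = 4 ≡ 4 (mod 9).
    Then x = 65 + 88·4 = 417, valid modulo lcm(88, 9) = 792: x ≡ 417 (mod 792).
Verify: 417 mod 11 = 10 ✓, 417 mod 8 = 1 ✓, 417 mod 9 = 3 ✓.

x ≡ 417 (mod 792).


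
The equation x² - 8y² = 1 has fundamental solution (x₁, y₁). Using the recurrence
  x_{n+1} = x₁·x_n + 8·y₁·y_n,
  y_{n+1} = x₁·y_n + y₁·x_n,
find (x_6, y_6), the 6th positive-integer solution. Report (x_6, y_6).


Step 1: Find the fundamental solution (x₁, y₁) of x² - 8y² = 1.
  Expand √8 as a continued fraction. a₀ = ⌊√8⌋ = 2; iterate m_{k+1} = d_k·a_k − m_k, d_{k+1} = (8 − m_{k+1}²)/d_k, a_{k+1} = ⌊(a₀ + m_{k+1})/d_{k+1}⌋ (starting m₀ = 0, d₀ = 1), with convergents p_k = a_k·p_{k-1} + p_{k-2}, q_k = a_k·q_{k-1} + q_{k-2} (p₋₁ = 1, q₋₁ = 0):
  k = 0: a₀ = 2; p₀/q₀ = 2/1; p₀² − 8·q₀² = 4 − 8 = -4.
  k = 1: m = 2, d = 4, a = ⌊(2 + 2)/4⌋ = 1; p/q = (1·2 + 1)/(1·1 + 0) = 3/1; p² − 8·q² = 9 − 8 = 1.
  The first convergent with p² − 8·q² = 1 gives the fundamental solution (x₁, y₁) = (3, 1).
Step 2: Apply the recurrence (x_{n+1}, y_{n+1}) = (x₁x_n + 8y₁y_n, x₁y_n + y₁x_n) repeatedly.
  From (x_1, y_1) = (3, 1): x_2 = 3·3 + 8·1·1 = 17; y_2 = 3·1 + 1·3 = 6.
  From (x_2, y_2) = (17, 6): x_3 = 3·17 + 8·1·6 = 99; y_3 = 3·6 + 1·17 = 35.
  From (x_3, y_3) = (99, 35): x_4 = 3·99 + 8·1·35 = 577; y_4 = 3·35 + 1·99 = 204.
  From (x_4, y_4) = (577, 204): x_5 = 3·577 + 8·1·204 = 3363; y_5 = 3·204 + 1·577 = 1189.
  From (x_5, y_5) = (3363, 1189): x_6 = 3·3363 + 8·1·1189 = 19601; y_6 = 3·1189 + 1·3363 = 6930.
Step 3: Verify x_6² - 8·y_6² = 384199201 - 384199200 = 1 (should be 1). ✓

(x_1, y_1) = (3, 1); (x_6, y_6) = (19601, 6930).


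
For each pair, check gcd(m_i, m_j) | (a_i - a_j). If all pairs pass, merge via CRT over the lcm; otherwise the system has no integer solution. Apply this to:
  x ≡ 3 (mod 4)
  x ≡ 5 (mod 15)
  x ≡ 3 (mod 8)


Moduli 4, 15, 8 are not pairwise coprime, so CRT works modulo lcm(m_i) when all pairwise compatibility conditions hold.
Pairwise compatibility: gcd(m_i, m_j) must divide a_i - a_j for every pair.
Merge one congruence at a time:
  Start: x ≡ 3 (mod 4).
  Combine with x ≡ 5 (mod 15): gcd(4, 15) = 1; 5 - 3 = 2, which IS divisible by 1, so compatible.
    Write x = 3 + 4·t and substitute into x ≡ 5 (mod 15): 4·t ≡ 5 − 3 = 2 (mod 15).
    The inverse of 4 mod 15 is 4 (since 4·4 = 16 = 1·15 + 1), so t ≡ 4·2 = 8 ≡ 8 (mod 15).
    Then x = 3 + 4·8 = 35, valid modulo lcm(4, 15) = 60: x ≡ 35 (mod 60).
  Combine with x ≡ 3 (mod 8): gcd(60, 8) = 4; 3 - 35 = -32, which IS divisible by 4, so compatible.
    Write x = 35 + 60·t and substitute into x ≡ 3 (mod 8): 60·t ≡ 3 − 35 = -32 (mod 8).
    Divide the congruence (and modulus) by g = 4: 15·t ≡ -8 (mod 2).
    Reduce coefficients mod 2: 1·t ≡ 0 (mod 2).
    So t ≡ 0 (mod 2).
    Then x = 35 + 60·0 = 35, valid modulo lcm(60, 8) = 120: x ≡ 35 (mod 120).
Verify: 35 mod 4 = 3, 35 mod 15 = 5, 35 mod 8 = 3.

x ≡ 35 (mod 120).


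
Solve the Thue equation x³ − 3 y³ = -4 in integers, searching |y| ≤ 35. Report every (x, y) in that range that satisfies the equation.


The equation is x³ - 3y³ = -4. For fixed y, x³ = 3·y³ − 4, so a solution requires the RHS to be a perfect cube.
Strategy: iterate y from -35 to 35, compute RHS = 3·y³ − 4, and check whether it is a (positive or negative) perfect cube.
Check small values of y:
  y = 0: RHS = -4 is not a perfect cube.
  y = 1: RHS = -1 = (-1)³ ⇒ x = -1 works.
  y = -1: RHS = -7 is not a perfect cube.
  y = 2: RHS = 20 is not a perfect cube.
  y = -2: RHS = -28 is not a perfect cube.
  y = 3: RHS = 77 is not a perfect cube.
  y = -3: RHS = -85 is not a perfect cube.
Continuing the search up to |y| = 35 finds no further solutions beyond those listed.
Collected solutions: (-1, 1).

Solutions (with |y| ≤ 35): (-1, 1).


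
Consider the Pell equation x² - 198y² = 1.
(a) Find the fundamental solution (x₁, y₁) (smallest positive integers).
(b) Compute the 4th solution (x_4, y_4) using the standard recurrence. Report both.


Step 1: Find the fundamental solution (x₁, y₁) of x² - 198y² = 1.
  Expand √198 as a continued fraction. a₀ = ⌊√198⌋ = 14; iterate m_{k+1} = d_k·a_k − m_k, d_{k+1} = (198 − m_{k+1}²)/d_k, a_{k+1} = ⌊(a₀ + m_{k+1})/d_{k+1}⌋ (starting m₀ = 0, d₀ = 1), with convergents p_k = a_k·p_{k-1} + p_{k-2}, q_k = a_k·q_{k-1} + q_{k-2} (p₋₁ = 1, q₋₁ = 0):
  k = 0: a₀ = 14; p₀/q₀ = 14/1; p₀² − 198·q₀² = 196 − 198 = -2.
  k = 1: m = 14, d = 2, a = ⌊(14 + 14)/2⌋ = 14; p/q = (14·14 + 1)/(14·1 + 0) = 197/14; p² − 198·q² = 38809 − 38808 = 1.
  The first convergent with p² − 198·q² = 1 gives the fundamental solution (x₁, y₁) = (197, 14).
Step 2: Apply the recurrence (x_{n+1}, y_{n+1}) = (x₁x_n + 198y₁y_n, x₁y_n + y₁x_n) repeatedly.
  From (x_1, y_1) = (197, 14): x_2 = 197·197 + 198·14·14 = 77617; y_2 = 197·14 + 14·197 = 5516.
  From (x_2, y_2) = (77617, 5516): x_3 = 197·77617 + 198·14·5516 = 30580901; y_3 = 197·5516 + 14·77617 = 2173290.
  From (x_3, y_3) = (30580901, 2173290): x_4 = 197·30580901 + 198·14·2173290 = 12048797377; y_4 = 197·2173290 + 14·30580901 = 856270744.
Step 3: Verify x_4² - 198·y_4² = 145173518232002080129 - 145173518232002080128 = 1 (should be 1). ✓

(x_1, y_1) = (197, 14); (x_4, y_4) = (12048797377, 856270744).


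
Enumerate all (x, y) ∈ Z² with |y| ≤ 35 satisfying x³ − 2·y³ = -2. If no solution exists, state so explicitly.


The equation is x³ - 2y³ = -2. For fixed y, x³ = 2·y³ − 2, so a solution requires the RHS to be a perfect cube.
Strategy: iterate y from -35 to 35, compute RHS = 2·y³ − 2, and check whether it is a (positive or negative) perfect cube.
Check small values of y:
  y = 0: RHS = -2 is not a perfect cube.
  y = 1: RHS = 0 = (0)³ ⇒ x = 0 works.
  y = -1: RHS = -4 is not a perfect cube.
  y = 2: RHS = 14 is not a perfect cube.
  y = -2: RHS = -18 is not a perfect cube.
  y = 3: RHS = 52 is not a perfect cube.
  y = -3: RHS = -56 is not a perfect cube.
Continuing the search up to |y| = 35 finds no further solutions beyond those listed.
Collected solutions: (0, 1).

Solutions (with |y| ≤ 35): (0, 1).


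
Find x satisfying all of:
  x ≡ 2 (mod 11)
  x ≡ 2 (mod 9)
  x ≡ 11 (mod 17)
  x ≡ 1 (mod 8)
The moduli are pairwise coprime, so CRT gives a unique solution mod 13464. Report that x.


Product of moduli M = 11 · 9 · 17 · 8 = 13464.
Merge one congruence at a time:
  Start: x ≡ 2 (mod 11).
  Combine with x ≡ 2 (mod 9); new modulus lcm = 99.
    Write x = 2 + 11·t and substitute into x ≡ 2 (mod 9): 11·t ≡ 2 − 2 = 0 (mod 9).
    Reduce coefficients mod 9: 2·t ≡ 0 (mod 9).
    The inverse of 2 mod 9 is 5 (since 2·5 = 10 = 1·9 + 1), so t ≡ 5·0 = 0 ≡ 0 (mod 9).
    Then x = 2 + 11·0 = 2, valid modulo lcm(11, 9) = 99: x ≡ 2 (mod 99).
  Combine with x ≡ 11 (mod 17); new modulus lcm = 1683.
    Write x = 2 + 99·t and substitute into x ≡ 11 (mod 17): 99·t ≡ 11 − 2 = 9 (mod 17).
    Reduce coefficients mod 17: 14·t ≡ 9 (mod 17).
    The inverse of 14 mod 17 is 11 (since 14·11 = 154 = 9·17 + 1), so t ≡ 11·9 = 99 ≡ 14 (mod 17).
    Then x = 2 + 99·14 = 1388, valid modulo lcm(99, 17) = 1683: x ≡ 1388 (mod 1683).
  Combine with x ≡ 1 (mod 8); new modulus lcm = 13464.
    Write x = 1388 + 1683·t and substitute into x ≡ 1 (mod 8): 1683·t ≡ 1 − 1388 = -1387 (mod 8).
    Reduce coefficients mod 8: 3·t ≡ 5 (mod 8).
    The inverse of 3 mod 8 is 3 (since 3·3 = 9 = 1·8 + 1), so t ≡ 3·5 = 15 ≡ 7 (mod 8).
    Then x = 1388 + 1683·7 = 13169, valid modulo lcm(1683, 8) = 13464: x ≡ 13169 (mod 13464).
Verify against each original: 13169 mod 11 = 2, 13169 mod 9 = 2, 13169 mod 17 = 11, 13169 mod 8 = 1.

x ≡ 13169 (mod 13464).


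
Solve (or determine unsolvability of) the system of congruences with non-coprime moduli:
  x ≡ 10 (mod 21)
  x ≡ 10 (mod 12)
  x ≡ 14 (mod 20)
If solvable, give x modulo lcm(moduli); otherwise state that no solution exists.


Moduli 21, 12, 20 are not pairwise coprime, so CRT works modulo lcm(m_i) when all pairwise compatibility conditions hold.
Pairwise compatibility: gcd(m_i, m_j) must divide a_i - a_j for every pair.
Merge one congruence at a time:
  Start: x ≡ 10 (mod 21).
  Combine with x ≡ 10 (mod 12): gcd(21, 12) = 3; 10 - 10 = 0, which IS divisible by 3, so compatible.
    Write x = 10 + 21·t and substitute into x ≡ 10 (mod 12): 21·t ≡ 10 − 10 = 0 (mod 12).
    Divide the congruence (and modulus) by g = 3: 7·t ≡ 0 (mod 4).
    Reduce coefficients mod 4: 3·t ≡ 0 (mod 4).
    The inverse of 3 mod 4 is 3 (since 3·3 = 9 = 2·4 + 1), so t ≡ 3·0 = 0 ≡ 0 (mod 4).
    Then x = 10 + 21·0 = 10, valid modulo lcm(21, 12) = 84: x ≡ 10 (mod 84).
  Combine with x ≡ 14 (mod 20): gcd(84, 20) = 4; 14 - 10 = 4, which IS divisible by 4, so compatible.
    Write x = 10 + 84·t and substitute into x ≡ 14 (mod 20): 84·t ≡ 14 − 10 = 4 (mod 20).
    Divide the congruence (and modulus) by g = 4: 21·t ≡ 1 (mod 5).
    Reduce coefficients mod 5: 1·t ≡ 1 (mod 5).
    So t ≡ 1 (mod 5).
    Then x = 10 + 84·1 = 94, valid modulo lcm(84, 20) = 420: x ≡ 94 (mod 420).
Verify: 94 mod 21 = 10, 94 mod 12 = 10, 94 mod 20 = 14.

x ≡ 94 (mod 420).


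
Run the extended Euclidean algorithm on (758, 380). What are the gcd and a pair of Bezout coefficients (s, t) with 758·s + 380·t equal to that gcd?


Euclidean algorithm on (758, 380) — divide until remainder is 0:
  758 = 1 · 380 + 378
  380 = 1 · 378 + 2
  378 = 189 · 2 + 0
gcd(758, 380) = 2.
Track Bezout coefficients alongside the remainders: start with r₀ = 758 = a·1 + b·0 (s = 1, t = 0) and r₁ = 380 = a·0 + b·1 (s = 0, t = 1); each new remainder r_{k+1} = r_{k-1} − q_k·r_k inherits s_{k+1} = s_{k-1} − q_k·s_k, t_{k+1} = t_{k-1} − q_k·t_k, so r_k = a·s_k + b·t_k at every step:
  q = 1: r = 378, s = 1 − 1·0 = 1, t = 0 − 1·1 = -1  (check: 758·1 + 380·(-1) = 378)
  q = 1: r = 2, s = 0 − 1·1 = -1, t = 1 − 1·(-1) = 2  (check: 758·(-1) + 380·2 = 2)
The row with r = 2 (the gcd) gives the Bezout coefficients s = -1, t = 2.
Result: 758 · (-1) + 380 · (2) = 2.

gcd(758, 380) = 2; s = -1, t = 2 (check: 758·(-1) + 380·2 = 2).


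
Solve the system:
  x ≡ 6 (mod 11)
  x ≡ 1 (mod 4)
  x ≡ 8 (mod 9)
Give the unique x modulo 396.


Moduli 11, 4, 9 are pairwise coprime; by CRT there is a unique solution modulo M = 11 · 4 · 9 = 396.
Solve pairwise, accumulating the modulus:
  Start with x ≡ 6 (mod 11).
  Combine with x ≡ 1 (mod 4): since gcd(11, 4) = 1, we get a unique residue mod 44.
    Write x = 6 + 11·t and substitute into x ≡ 1 (mod 4): 11·t ≡ 1 − 6 = -5 (mod 4).
    Reduce coefficients mod 4: 3·t ≡ 3 (mod 4).
    The inverse of 3 mod 4 is 3 (since 3·3 = 9 = 2·4 + 1), so t ≡ 3·3 = 9 ≡ 1 (mod 4).
    Then x = 6 + 11·1 = 17, valid modulo lcm(11, 4) = 44: x ≡ 17 (mod 44).
  Combine with x ≡ 8 (mod 9): since gcd(44, 9) = 1, we get a unique residue mod 396.
    Write x = 17 + 44·t and substitute into x ≡ 8 (mod 9): 44·t ≡ 8 − 17 = -9 (mod 9).
    Reduce coefficients mod 9: 8·t ≡ 0 (mod 9).
    The inverse of 8 mod 9 is 8 (since 8·8 = 64 = 7·9 + 1), so t ≡ 8·0 = 0 ≡ 0 (mod 9).
    Then x = 17 + 44·0 = 17, valid modulo lcm(44, 9) = 396: x ≡ 17 (mod 396).
Verify: 17 mod 11 = 6 ✓, 17 mod 4 = 1 ✓, 17 mod 9 = 8 ✓.

x ≡ 17 (mod 396).


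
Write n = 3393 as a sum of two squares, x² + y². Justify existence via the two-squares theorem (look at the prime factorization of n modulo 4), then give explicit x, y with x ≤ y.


Step 1: Factor n = 3393 = 3^2 · 13 · 29.
Step 2: Check the mod-4 condition on each prime factor: 3 ≡ 3 (mod 4), exponent 2 (must be even); 13 ≡ 1 (mod 4), exponent 1; 29 ≡ 1 (mod 4), exponent 1.
All primes ≡ 3 (mod 4) appear to even exponent (or don't appear), so by the two-squares theorem n IS expressible as a sum of two squares.
Step 3: Build a representation. Group n = k² · m with k = 3 and m = 13 · 29 = 377 (a product of primes ≡ 1 (mod 4)); a representation of m scales to one of n via (k·x)² + (k·y)² = k²(x² + y²). Each prime p ≡ 1 (mod 4) is itself a sum of two squares; find a² by testing p − a² for a perfect square:
  13: 13 − 1² = 12, 13 − 2² = 9 = 3² ⇒ 13 = 2² + 3².
  29: 29 − 1² = 28, 29 − 2² = 25 = 5² ⇒ 29 = 2² + 5².
  Combine using the Brahmagupta–Fibonacci identity (a² + b²)(c² + d²) = (ac − bd)² + (ad + bc)² = (ac + bd)² + (ad − bc)²:
  13 · 29 = 377: from (2² + 3²)(2² + 5²), take (2·2 − 3·5, 2·5 + 3·2) = (4 − 15, 10 + 6) = (-11, 16); dropping signs (only squares matter) gives (11, 16); check 11² + 16² = 121 + 256 = 377 ✓.
  Scale by k = 3: (3·11, 3·16) = (33, 48).
Step 4: Order so x ≤ y and verify: 33² + 48² = 1089 + 2304 = 3393 = n. ✓

n = 3393 = 33² + 48² (one valid representation with x ≤ y).


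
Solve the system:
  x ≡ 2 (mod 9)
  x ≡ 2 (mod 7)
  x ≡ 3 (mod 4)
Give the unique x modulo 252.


Moduli 9, 7, 4 are pairwise coprime; by CRT there is a unique solution modulo M = 9 · 7 · 4 = 252.
Solve pairwise, accumulating the modulus:
  Start with x ≡ 2 (mod 9).
  Combine with x ≡ 2 (mod 7): since gcd(9, 7) = 1, we get a unique residue mod 63.
    Write x = 2 + 9·t and substitute into x ≡ 2 (mod 7): 9·t ≡ 2 − 2 = 0 (mod 7).
    Reduce coefficients mod 7: 2·t ≡ 0 (mod 7).
    The inverse of 2 mod 7 is 4 (since 2·4 = 8 = 1·7 + 1), so t ≡ 4·0 = 0 ≡ 0 (mod 7).
    Then x = 2 + 9·0 = 2, valid modulo lcm(9, 7) = 63: x ≡ 2 (mod 63).
  Combine with x ≡ 3 (mod 4): since gcd(63, 4) = 1, we get a unique residue mod 252.
    Write x = 2 + 63·t and substitute into x ≡ 3 (mod 4): 63·t ≡ 3 − 2 = 1 (mod 4).
    Reduce coefficients mod 4: 3·t ≡ 1 (mod 4).
    The inverse of 3 mod 4 is 3 (since 3·3 = 9 = 2·4 + 1), so t ≡ 3·1 = 3 ≡ 3 (mod 4).
    Then x = 2 + 63·3 = 191, valid modulo lcm(63, 4) = 252: x ≡ 191 (mod 252).
Verify: 191 mod 9 = 2 ✓, 191 mod 7 = 2 ✓, 191 mod 4 = 3 ✓.

x ≡ 191 (mod 252).
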